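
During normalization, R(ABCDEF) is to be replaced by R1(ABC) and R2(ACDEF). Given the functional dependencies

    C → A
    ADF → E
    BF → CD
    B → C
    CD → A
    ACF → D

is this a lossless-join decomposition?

Common attributes: R1 ∩ R2 = {AC}.
No dependency enlarges {AC}, so (AC)⁺ = {AC}.
The closure contains neither all of R1 = {ABC} nor all of R2 = {ACDEF}, so the common attributes are not a superkey of either fragment. The join is lossy.

No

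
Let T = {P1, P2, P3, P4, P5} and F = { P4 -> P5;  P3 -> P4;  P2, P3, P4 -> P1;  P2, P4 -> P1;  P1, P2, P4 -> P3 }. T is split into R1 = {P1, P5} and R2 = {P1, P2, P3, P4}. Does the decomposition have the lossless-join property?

No

Common attributes: R1 ∩ R2 = {P1}.
No dependency enlarges {P1}, so (P1)⁺ = {P1}.
The closure contains neither all of R1 = {P1, P5} nor all of R2 = {P1, P2, P3, P4}, so the common attributes are not a superkey of either fragment. The join is lossy.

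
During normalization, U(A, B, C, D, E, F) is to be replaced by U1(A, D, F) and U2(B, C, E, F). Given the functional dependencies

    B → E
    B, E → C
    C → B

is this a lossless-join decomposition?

Common attributes: U1 ∩ U2 = {F}.
No dependency enlarges {F}, so (F)⁺ = {F}.
The closure contains neither all of U1 = {A, D, F} nor all of U2 = {B, C, E, F}, so the common attributes are not a superkey of either fragment. The join is lossy.

No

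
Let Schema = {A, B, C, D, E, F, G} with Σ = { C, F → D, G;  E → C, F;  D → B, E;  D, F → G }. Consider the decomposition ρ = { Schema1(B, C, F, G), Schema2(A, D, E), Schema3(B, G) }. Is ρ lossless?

Chase test. Columns are A, B, C, D, E, F, G; row i has aⱼ where attribute j ∈ Schemai, else bᵢⱼ.
Initial tableau (one row per fragment):
  row 1: b11 a2 a3 b14 b15 a6 a7
  row 2: a1 b22 b23 a4 a5 b26 b27
  row 3: b31 a2 b33 b34 b35 b36 a7
No row becomes fully distinguished — the join is lossy.

No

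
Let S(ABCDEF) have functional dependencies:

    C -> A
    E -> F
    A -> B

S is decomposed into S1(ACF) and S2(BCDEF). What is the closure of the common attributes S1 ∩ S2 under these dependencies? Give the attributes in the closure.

S1 ∩ S2 = {CF}.
C → A applies, adding A
A → B applies, adding B
Closure: {ABCF}.

ABCF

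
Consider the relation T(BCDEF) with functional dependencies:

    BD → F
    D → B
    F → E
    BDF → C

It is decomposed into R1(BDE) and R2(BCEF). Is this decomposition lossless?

Common attributes: R1 ∩ R2 = {BE}.
No dependency enlarges {BE}, so (BE)⁺ = {BE}.
The closure contains neither all of R1 = {BDE} nor all of R2 = {BCEF}, so the common attributes are not a superkey of either fragment. The join is lossy.

No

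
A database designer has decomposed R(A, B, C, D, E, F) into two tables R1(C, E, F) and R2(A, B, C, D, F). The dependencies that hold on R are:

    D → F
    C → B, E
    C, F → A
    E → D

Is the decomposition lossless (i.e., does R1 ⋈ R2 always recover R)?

Yes

Common attributes: R1 ∩ R2 = {C, F}.
Closure of {C, F}: C → B, E applies, adding B, E; C, F → A applies, adding A; E → D applies, adding D. So (C, F)⁺ = {A, B, C, D, E, F}.
This closure contains every attribute of R1, so R1 ∩ R2 → R1. The join is lossless.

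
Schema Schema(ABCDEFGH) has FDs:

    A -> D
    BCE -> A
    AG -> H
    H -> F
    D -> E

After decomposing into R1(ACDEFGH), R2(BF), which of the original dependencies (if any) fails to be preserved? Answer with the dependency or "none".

Check BCE → A: no single fragment contains all of {ABCE}, and the restricted closure of {BCE} across the fragments never reaches {A}.
A → D is preserved.
AG → H is preserved.
H → F is preserved.
D → E is preserved.

BCE -> A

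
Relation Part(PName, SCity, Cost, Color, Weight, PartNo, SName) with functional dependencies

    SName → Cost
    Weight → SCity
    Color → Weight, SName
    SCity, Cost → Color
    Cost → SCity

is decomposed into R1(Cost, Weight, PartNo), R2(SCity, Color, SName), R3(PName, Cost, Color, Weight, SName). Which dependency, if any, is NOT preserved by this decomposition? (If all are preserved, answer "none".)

Weight → SCity

Check Weight → SCity: no single fragment contains all of {SCity, Weight}, and the restricted closure of {Weight} across the fragments never reaches {SCity}.
SName → Cost is preserved.
Color → Weight, SName is preserved.
SCity, Cost → Color is preserved.
Cost → SCity is preserved.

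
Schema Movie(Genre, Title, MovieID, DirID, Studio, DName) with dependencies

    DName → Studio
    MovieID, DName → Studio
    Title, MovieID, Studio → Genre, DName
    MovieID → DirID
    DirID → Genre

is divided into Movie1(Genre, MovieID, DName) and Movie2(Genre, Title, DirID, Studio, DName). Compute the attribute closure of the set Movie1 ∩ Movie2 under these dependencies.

Genre, Studio, DName

Movie1 ∩ Movie2 = {Genre, DName}.
DName → Studio applies, adding Studio
Closure: {Genre, Studio, DName}.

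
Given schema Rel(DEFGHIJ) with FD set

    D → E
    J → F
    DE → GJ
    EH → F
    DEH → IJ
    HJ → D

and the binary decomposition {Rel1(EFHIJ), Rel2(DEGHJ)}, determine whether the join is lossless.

Yes

Common attributes: Rel1 ∩ Rel2 = {EHJ}.
Closure of {EHJ}: J → F applies, adding F; HJ → D applies, adding D; DE → GJ applies, adding G; DEH → IJ applies, adding I. So (EHJ)⁺ = {DEFGHIJ}.
This closure contains every attribute of Rel1, so Rel1 ∩ Rel2 → Rel1. The join is lossless.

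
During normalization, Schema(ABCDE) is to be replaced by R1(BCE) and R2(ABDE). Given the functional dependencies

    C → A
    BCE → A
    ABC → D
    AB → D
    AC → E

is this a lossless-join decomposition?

Common attributes: R1 ∩ R2 = {BE}.
No dependency enlarges {BE}, so (BE)⁺ = {BE}.
The closure contains neither all of R1 = {BCE} nor all of R2 = {ABDE}, so the common attributes are not a superkey of either fragment. The join is lossy.

No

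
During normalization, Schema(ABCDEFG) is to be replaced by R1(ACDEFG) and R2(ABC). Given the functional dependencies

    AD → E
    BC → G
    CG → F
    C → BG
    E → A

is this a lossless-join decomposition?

Common attributes: R1 ∩ R2 = {AC}.
Closure of {AC}: C → BG applies, adding BG; CG → F applies, adding F. So (AC)⁺ = {ABCFG}.
This closure contains every attribute of R2, so R1 ∩ R2 → R2. The join is lossless.

Yes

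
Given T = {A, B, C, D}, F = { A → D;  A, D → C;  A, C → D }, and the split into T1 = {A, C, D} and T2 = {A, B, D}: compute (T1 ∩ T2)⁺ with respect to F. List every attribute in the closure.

A, C, D

T1 ∩ T2 = {A, D}.
A, D → C applies, adding C
Closure: {A, C, D}.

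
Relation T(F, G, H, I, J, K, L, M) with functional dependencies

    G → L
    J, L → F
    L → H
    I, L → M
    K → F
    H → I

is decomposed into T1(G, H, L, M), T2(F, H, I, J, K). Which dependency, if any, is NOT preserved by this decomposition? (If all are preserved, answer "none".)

J, L → F

Check J, L → F: no single fragment contains all of {F, J, L}, and the restricted closure of {J, L} across the fragments never reaches {F}.
G → L is preserved.
L → H is preserved.
I, L → M is preserved.
K → F is preserved.
H → I is preserved.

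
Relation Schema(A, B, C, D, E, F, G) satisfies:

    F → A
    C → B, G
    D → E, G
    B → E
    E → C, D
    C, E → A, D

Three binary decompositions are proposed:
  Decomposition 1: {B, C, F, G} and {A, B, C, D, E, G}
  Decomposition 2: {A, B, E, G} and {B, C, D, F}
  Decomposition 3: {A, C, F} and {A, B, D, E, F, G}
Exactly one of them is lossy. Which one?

Decomposition 3

Decomposition 1: common = {B, C, G}, closure = {A, B, C, D, E, G} → lossless.
Decomposition 2: common = {B}, closure = {A, B, C, D, E, G} → lossless.
Decomposition 3: common = {A, F}, closure = {A, F} → lossy.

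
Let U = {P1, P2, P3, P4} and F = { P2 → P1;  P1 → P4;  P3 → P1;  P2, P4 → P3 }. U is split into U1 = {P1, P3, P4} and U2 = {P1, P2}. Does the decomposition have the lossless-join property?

Common attributes: U1 ∩ U2 = {P1}.
Closure of {P1}: P1 → P4 applies, adding P4. So (P1)⁺ = {P1, P4}.
The closure contains neither all of U1 = {P1, P3, P4} nor all of U2 = {P1, P2}, so the common attributes are not a superkey of either fragment. The join is lossy.

No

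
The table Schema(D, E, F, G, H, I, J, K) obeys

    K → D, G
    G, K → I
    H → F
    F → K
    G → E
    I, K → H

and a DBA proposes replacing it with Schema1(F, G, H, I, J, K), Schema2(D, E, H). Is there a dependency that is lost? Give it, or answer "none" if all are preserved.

Check G → E: no single fragment contains all of {E, G}, and the restricted closure of {G} across the fragments never reaches {E}.
K → D, G is preserved.
G, K → I is preserved.
H → F is preserved.
F → K is preserved.
I, K → H is preserved.

G → E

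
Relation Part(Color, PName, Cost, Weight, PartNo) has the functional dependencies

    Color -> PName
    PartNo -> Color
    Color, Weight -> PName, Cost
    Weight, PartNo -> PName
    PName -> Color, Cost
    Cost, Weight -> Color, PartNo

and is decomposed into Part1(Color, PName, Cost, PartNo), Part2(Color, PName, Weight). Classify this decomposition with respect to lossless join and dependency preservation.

lossy and not dependency-preserving

Lossless test: (Color, PName)⁺ = {Color, PName, Cost}, which is a superkey of neither fragment — lossy.
Dependency preservation: the restricted closure of {Cost, Weight} across the fragments never reaches {Color, PartNo}, so Cost, Weight → Color, PartNo cannot be enforced without a join — not preserved.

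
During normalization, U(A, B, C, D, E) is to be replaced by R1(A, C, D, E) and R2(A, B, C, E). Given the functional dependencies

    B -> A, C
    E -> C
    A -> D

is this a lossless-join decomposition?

Yes

Common attributes: R1 ∩ R2 = {A, C, E}.
Closure of {A, C, E}: A → D applies, adding D. So (A, C, E)⁺ = {A, C, D, E}.
This closure contains every attribute of R1, so R1 ∩ R2 → R1. The join is lossless.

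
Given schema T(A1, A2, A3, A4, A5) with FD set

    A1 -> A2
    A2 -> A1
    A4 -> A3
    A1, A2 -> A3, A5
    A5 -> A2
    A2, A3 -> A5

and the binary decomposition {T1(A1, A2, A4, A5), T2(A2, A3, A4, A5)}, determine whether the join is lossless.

Yes

Common attributes: T1 ∩ T2 = {A2, A4, A5}.
Closure of {A2, A4, A5}: A2 → A1 applies, adding A1; A4 → A3 applies, adding A3. So (A2, A4, A5)⁺ = {A1, A2, A3, A4, A5}.
This closure contains every attribute of T1, so T1 ∩ T2 → T1. The join is lossless.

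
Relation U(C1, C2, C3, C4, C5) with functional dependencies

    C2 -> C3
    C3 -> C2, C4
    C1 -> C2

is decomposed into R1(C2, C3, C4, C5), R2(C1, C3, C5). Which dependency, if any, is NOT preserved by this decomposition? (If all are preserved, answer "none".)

none

C2 → C3 lies within R1.
C3 → C2, C4 lies within R1.
C1 → C2: restricted closure across fragments reaches C2.
Every dependency is enforceable on the fragments, so the decomposition is dependency-preserving.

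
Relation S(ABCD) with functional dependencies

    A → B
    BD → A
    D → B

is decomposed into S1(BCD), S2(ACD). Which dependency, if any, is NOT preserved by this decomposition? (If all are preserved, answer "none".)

A → B

Check A → B: no single fragment contains all of {AB}, and the restricted closure of {A} across the fragments never reaches {B}.
BD → A is preserved.
D → B is preserved.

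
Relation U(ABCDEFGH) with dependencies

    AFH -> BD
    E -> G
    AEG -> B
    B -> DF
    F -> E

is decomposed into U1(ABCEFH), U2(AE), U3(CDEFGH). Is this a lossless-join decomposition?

No

Chase test. Columns are ABCDEFGH; row i has aⱼ where attribute j ∈ Ui, else bᵢⱼ.
Initial tableau (one row per fragment):
  row 1: a1 a2 a3 b14 a5 a6 b17 a8
  row 2: a1 b22 b23 b24 a5 b26 b27 b28
  row 3: b31 b32 a3 a4 a5 a6 a7 a8
Rows 1 and 2 agree on E; apply E→G and equate their G entries.
Rows 1 and 3 agree on E; apply E→G and equate their G entries.
Rows 1 and 2 agree on AEG; apply AEG→B and equate their B entries.
Rows 1 and 2 agree on B; apply B→DF and equate their DF entries.
No row becomes fully distinguished — the join is lossy.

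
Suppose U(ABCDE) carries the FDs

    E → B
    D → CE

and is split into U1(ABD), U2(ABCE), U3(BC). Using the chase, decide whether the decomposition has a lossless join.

Chase test. Columns are ABCDE; row i has aⱼ where attribute j ∈ Ui, else bᵢⱼ.
Initial tableau (one row per fragment):
  row 1: a1 a2 b13 a4 b15
  row 2: a1 a2 a3 b24 a5
  row 3: b31 a2 a3 b34 b35
No row becomes fully distinguished — the join is lossy.

No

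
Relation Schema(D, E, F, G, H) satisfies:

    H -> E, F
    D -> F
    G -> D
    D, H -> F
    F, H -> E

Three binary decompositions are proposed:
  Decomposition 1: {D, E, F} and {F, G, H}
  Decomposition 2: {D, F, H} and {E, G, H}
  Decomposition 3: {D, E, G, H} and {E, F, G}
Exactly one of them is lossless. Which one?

Decomposition 1: common = {F}, closure = {F} → lossy.
Decomposition 2: common = {H}, closure = {E, F, H} → lossy.
Decomposition 3: common = {E, G}, closure = {D, E, F, G} → lossless.

Decomposition 3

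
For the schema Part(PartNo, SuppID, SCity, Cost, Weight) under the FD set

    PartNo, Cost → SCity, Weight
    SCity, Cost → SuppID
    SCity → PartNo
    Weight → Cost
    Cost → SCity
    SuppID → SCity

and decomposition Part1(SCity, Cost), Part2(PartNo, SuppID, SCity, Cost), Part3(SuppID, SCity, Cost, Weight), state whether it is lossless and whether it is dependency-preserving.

lossless and dependency-preserving

Lossless test (chase): Rows 1 and 2 agree on SCity, Cost; apply SCity, Cost→SuppID and equate their SuppID entries. Rows 1 and 2 agree on SCity; apply SCity→PartNo and equate their PartNo entries. Rows 1 and 3 agree on SCity; apply SCity→PartNo and equate their PartNo entries. Rows 1 and 2 agree on PartNo, Cost; apply PartNo, Cost→SCity, Weight and equate their SCity, Weight entries. Rows 1 and 3 agree on PartNo, Cost; apply PartNo, Cost→SCity, Weight and equate their SCity, Weight entries. Row 1 is now all distinguished symbols — the join is lossless.
Dependency preservation: PartNo, Cost → SCity, Weight is not contained in any single fragment, but the restricted closure of its left-hand side across the fragments still reaches the right-hand side; the remaining FDs each lie inside some fragment. All dependencies are preserved.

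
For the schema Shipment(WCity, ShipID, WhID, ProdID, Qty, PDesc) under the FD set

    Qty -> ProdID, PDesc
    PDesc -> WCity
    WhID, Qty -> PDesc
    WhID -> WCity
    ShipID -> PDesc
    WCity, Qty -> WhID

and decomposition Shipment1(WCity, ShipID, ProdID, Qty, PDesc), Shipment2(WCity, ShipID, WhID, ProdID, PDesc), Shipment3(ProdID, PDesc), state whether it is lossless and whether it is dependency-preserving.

lossy and not dependency-preserving

Lossless test (chase): Rows 1 and 3 agree on PDesc; apply PDesc→WCity and equate their WCity entries. No row becomes fully distinguished — the join is lossy.
Dependency preservation: the restricted closure of {WCity, Qty} across the fragments never reaches {WhID}, so WCity, Qty → WhID cannot be enforced without a join — not preserved.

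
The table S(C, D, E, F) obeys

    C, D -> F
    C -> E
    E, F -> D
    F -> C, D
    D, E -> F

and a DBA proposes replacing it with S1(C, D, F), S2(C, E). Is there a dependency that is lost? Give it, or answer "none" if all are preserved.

Check D, E → F: no single fragment contains all of {D, E, F}, and the restricted closure of {D, E} across the fragments never reaches {F}.
C, D → F is preserved.
C → E is preserved.
E, F → D is preserved.
F → C, D is preserved.

D, E -> F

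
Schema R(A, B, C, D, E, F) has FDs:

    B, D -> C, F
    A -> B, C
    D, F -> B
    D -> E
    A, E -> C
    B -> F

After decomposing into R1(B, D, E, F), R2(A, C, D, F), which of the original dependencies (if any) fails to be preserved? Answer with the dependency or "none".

A -> B, C

Check A → B, C: no single fragment contains all of {A, B, C}, and the restricted closure of {A} across the fragments never reaches {B, C}.
B, D → C, F is preserved.
D, F → B is preserved.
D → E is preserved.
A, E → C is preserved.
B → F is preserved.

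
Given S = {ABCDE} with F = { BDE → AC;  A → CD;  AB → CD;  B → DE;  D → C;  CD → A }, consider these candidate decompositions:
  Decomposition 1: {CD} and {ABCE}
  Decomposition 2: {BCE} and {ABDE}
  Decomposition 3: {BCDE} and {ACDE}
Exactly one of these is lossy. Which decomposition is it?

Decomposition 1

Decomposition 1: common = {C}, closure = {C} → lossy.
Decomposition 2: common = {BE}, closure = {ABCDE} → lossless.
Decomposition 3: common = {CDE}, closure = {ACDE} → lossless.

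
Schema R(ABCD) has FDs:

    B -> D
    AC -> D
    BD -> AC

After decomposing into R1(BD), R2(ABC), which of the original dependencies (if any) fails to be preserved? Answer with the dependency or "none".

AC -> D

Check AC → D: no single fragment contains all of {ACD}, and the restricted closure of {AC} across the fragments never reaches {D}.
B → D is preserved.
BD → AC is preserved.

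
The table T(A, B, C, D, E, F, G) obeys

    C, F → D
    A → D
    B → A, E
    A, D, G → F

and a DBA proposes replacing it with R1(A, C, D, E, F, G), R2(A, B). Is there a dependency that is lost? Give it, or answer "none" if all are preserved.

B → A, E

Check B → A, E: no single fragment contains all of {A, B, E}, and the restricted closure of {B} across the fragments never reaches {A, E}.
C, F → D is preserved.
A → D is preserved.
A, D, G → F is preserved.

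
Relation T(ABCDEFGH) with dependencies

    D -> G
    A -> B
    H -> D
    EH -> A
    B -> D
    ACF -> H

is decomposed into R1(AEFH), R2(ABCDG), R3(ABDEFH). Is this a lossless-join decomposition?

Chase test. Columns are ABCDEFGH; row i has aⱼ where attribute j ∈ Ri, else bᵢⱼ.
Initial tableau (one row per fragment):
  row 1: a1 b12 b13 b14 a5 a6 b17 a8
  row 2: a1 a2 a3 a4 b25 b26 a7 b28
  row 3: a1 a2 b33 a4 a5 a6 b37 a8
Rows 2 and 3 agree on D; apply D→G and equate their G entries.
Rows 1 and 2 agree on A; apply A→B and equate their B entries.
Rows 1 and 3 agree on H; apply H→D and equate their D entries.
Rows 1 and 2 agree on D; apply D→G and equate their G entries.
No row becomes fully distinguished — the join is lossy.

No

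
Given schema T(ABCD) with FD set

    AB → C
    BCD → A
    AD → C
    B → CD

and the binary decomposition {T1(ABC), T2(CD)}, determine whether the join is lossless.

Common attributes: T1 ∩ T2 = {C}.
No dependency enlarges {C}, so (C)⁺ = {C}.
The closure contains neither all of T1 = {ABC} nor all of T2 = {CD}, so the common attributes are not a superkey of either fragment. The join is lossy.

No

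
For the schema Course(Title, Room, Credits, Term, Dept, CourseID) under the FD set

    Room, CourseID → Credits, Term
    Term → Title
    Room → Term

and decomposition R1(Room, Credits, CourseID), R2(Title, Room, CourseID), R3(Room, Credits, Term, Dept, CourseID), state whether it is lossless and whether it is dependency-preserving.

lossless but not dependency-preserving

Lossless test (chase): Rows 1 and 2 agree on Room, CourseID; apply Room, CourseID→Credits, Term and equate their Credits, Term entries. Rows 1 and 3 agree on Room, CourseID; apply Room, CourseID→Credits, Term and equate their Credits, Term entries. Rows 1 and 2 agree on Term; apply Term→Title and equate their Title entries. Rows 1 and 3 agree on Term; apply Term→Title and equate their Title entries. Row 3 is now all distinguished symbols — the join is lossless.
Dependency preservation: the restricted closure of {Term} across the fragments never reaches {Title}, so Term → Title cannot be enforced without a join — not preserved.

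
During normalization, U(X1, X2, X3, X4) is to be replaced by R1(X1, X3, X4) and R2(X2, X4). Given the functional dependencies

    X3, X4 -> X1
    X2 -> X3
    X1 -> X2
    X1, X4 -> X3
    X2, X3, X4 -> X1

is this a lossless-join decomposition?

Common attributes: R1 ∩ R2 = {X4}.
No dependency enlarges {X4}, so (X4)⁺ = {X4}.
The closure contains neither all of R1 = {X1, X3, X4} nor all of R2 = {X2, X4}, so the common attributes are not a superkey of either fragment. The join is lossy.

No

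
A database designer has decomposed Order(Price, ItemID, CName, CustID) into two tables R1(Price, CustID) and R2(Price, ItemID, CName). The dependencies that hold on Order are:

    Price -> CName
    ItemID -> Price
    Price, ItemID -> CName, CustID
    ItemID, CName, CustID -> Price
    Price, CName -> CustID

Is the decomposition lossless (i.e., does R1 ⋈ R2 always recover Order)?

Yes

Common attributes: R1 ∩ R2 = {Price}.
Closure of {Price}: Price → CName applies, adding CName; Price, CName → CustID applies, adding CustID. So (Price)⁺ = {Price, CName, CustID}.
This closure contains every attribute of R1, so R1 ∩ R2 → R1. The join is lossless.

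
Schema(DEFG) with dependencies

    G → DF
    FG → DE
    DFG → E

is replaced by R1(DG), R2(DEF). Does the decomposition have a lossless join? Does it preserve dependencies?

lossy and not dependency-preserving

Lossless test: (D)⁺ = {D}, which is a superkey of neither fragment — lossy.
Dependency preservation: the restricted closure of {G} across the fragments never reaches {DF}, so G → DF cannot be enforced without a join — not preserved.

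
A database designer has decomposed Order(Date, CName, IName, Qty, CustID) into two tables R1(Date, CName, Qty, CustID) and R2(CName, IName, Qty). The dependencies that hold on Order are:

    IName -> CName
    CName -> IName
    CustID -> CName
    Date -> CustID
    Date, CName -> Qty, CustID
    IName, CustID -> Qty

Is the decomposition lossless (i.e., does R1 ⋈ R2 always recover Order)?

Common attributes: R1 ∩ R2 = {CName, Qty}.
Closure of {CName, Qty}: CName → IName applies, adding IName. So (CName, Qty)⁺ = {CName, IName, Qty}.
This closure contains every attribute of R2, so R1 ∩ R2 → R2. The join is lossless.

Yes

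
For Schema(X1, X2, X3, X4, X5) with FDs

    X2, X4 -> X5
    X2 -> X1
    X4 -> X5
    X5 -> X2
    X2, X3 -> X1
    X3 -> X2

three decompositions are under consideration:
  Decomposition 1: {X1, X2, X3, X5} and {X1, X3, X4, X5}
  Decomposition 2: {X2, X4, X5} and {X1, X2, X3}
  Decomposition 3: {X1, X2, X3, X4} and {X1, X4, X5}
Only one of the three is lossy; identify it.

Decomposition 1: common = {X1, X3, X5}, closure = {X1, X2, X3, X5} → lossless.
Decomposition 2: common = {X2}, closure = {X1, X2} → lossy.
Decomposition 3: common = {X1, X4}, closure = {X1, X2, X4, X5} → lossless.

Decomposition 2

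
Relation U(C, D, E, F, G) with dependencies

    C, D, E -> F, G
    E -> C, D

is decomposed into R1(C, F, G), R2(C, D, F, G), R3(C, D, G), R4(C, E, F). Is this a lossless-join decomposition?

No

Chase test. Columns are C, D, E, F, G; row i has aⱼ where attribute j ∈ Ri, else bᵢⱼ.
Initial tableau (one row per fragment):
  row 1: a1 b12 b13 a4 a5
  row 2: a1 a2 b23 a4 a5
  row 3: a1 a2 b33 b34 a5
  row 4: a1 b42 a3 a4 b45
No row becomes fully distinguished — the join is lossy.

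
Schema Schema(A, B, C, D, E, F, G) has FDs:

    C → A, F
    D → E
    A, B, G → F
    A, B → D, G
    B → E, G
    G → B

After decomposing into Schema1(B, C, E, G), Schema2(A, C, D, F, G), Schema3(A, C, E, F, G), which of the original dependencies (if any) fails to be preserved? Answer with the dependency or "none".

Check D → E: no single fragment contains all of {D, E}, and the restricted closure of {D} across the fragments never reaches {E}.
C → A, F is preserved.
A, B, G → F is preserved.
A, B → D, G is preserved.
B → E, G is preserved.
G → B is preserved.

D → E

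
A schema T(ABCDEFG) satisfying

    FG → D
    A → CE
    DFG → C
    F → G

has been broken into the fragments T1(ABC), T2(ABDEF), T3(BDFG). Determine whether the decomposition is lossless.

Yes

Chase test. Columns are ABCDEFG; row i has aⱼ where attribute j ∈ Ti, else bᵢⱼ.
Initial tableau (one row per fragment):
  row 1: a1 a2 a3 b14 b15 b16 b17
  row 2: a1 a2 b23 a4 a5 a6 b27
  row 3: b31 a2 b33 a4 b35 a6 a7
Rows 1 and 2 agree on A; apply A→CE and equate their CE entries.
Rows 2 and 3 agree on F; apply F→G and equate their G entries.
Rows 2 and 3 agree on DFG; apply DFG→C and equate their C entries.
Row 2 is now all distinguished symbols — the join is lossless.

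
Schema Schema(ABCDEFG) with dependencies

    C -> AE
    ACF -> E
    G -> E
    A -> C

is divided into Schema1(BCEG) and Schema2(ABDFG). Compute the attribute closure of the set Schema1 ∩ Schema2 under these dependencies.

BEG

Schema1 ∩ Schema2 = {BG}.
G → E applies, adding E
Closure: {BEG}.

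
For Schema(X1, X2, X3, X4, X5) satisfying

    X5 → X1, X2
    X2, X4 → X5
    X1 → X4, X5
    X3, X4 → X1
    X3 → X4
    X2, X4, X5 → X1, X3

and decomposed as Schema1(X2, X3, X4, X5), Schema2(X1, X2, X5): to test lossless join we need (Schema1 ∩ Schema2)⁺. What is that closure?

X1, X2, X3, X4, X5

Schema1 ∩ Schema2 = {X2, X5}.
X5 → X1, X2 applies, adding X1
X1 → X4, X5 applies, adding X4
X2, X4, X5 → X1, X3 applies, adding X3
Closure: {X1, X2, X3, X4, X5}.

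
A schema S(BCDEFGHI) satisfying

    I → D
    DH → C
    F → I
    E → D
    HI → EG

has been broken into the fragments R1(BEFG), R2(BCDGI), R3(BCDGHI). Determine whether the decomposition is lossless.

Chase test. Columns are BCDEFGHI; row i has aⱼ where attribute j ∈ Ri, else bᵢⱼ.
Initial tableau (one row per fragment):
  row 1: a1 b12 b13 a4 a5 a6 b17 b18
  row 2: a1 a2 a3 b24 b25 a6 b27 a8
  row 3: a1 a2 a3 b34 b35 a6 a7 a8
No row becomes fully distinguished — the join is lossy.

No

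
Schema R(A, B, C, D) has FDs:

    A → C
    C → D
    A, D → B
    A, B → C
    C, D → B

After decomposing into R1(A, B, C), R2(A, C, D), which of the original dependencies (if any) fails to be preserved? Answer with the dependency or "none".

none

A → C lies within R1.
C → D lies within R2.
A, D → B: restricted closure across fragments reaches B.
A, B → C lies within R1.
C, D → B: restricted closure across fragments reaches B.
Every dependency is enforceable on the fragments, so the decomposition is dependency-preserving.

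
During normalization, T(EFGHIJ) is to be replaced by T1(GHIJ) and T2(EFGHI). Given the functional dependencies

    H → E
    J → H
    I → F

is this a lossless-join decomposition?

Yes

Common attributes: T1 ∩ T2 = {GHI}.
Closure of {GHI}: H → E applies, adding E; I → F applies, adding F. So (GHI)⁺ = {EFGHI}.
This closure contains every attribute of T2, so T1 ∩ T2 → T2. The join is lossless.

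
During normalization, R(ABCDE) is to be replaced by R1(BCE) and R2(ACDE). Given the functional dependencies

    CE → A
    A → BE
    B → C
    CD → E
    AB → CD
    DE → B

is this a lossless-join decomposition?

Common attributes: R1 ∩ R2 = {CE}.
Closure of {CE}: CE → A applies, adding A; A → BE applies, adding B; AB → CD applies, adding D. So (CE)⁺ = {ABCDE}.
This closure contains every attribute of R1, so R1 ∩ R2 → R1. The join is lossless.

Yes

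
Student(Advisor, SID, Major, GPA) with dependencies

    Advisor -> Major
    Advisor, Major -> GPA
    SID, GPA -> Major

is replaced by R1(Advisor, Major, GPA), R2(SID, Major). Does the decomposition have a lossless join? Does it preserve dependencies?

lossy and not dependency-preserving

Lossless test: (Major)⁺ = {Major}, which is a superkey of neither fragment — lossy.
Dependency preservation: the restricted closure of {SID, GPA} across the fragments never reaches {Major}, so SID, GPA → Major cannot be enforced without a join — not preserved.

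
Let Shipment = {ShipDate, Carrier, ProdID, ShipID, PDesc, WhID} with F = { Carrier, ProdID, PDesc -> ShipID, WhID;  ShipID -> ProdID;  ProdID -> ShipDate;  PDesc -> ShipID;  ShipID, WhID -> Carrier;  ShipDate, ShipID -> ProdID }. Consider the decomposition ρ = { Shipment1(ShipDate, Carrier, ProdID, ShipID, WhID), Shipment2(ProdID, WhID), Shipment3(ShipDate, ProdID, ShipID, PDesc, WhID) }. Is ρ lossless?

Chase test. Columns are ShipDate, Carrier, ProdID, ShipID, PDesc, WhID; row i has aⱼ where attribute j ∈ Shipmenti, else bᵢⱼ.
Initial tableau (one row per fragment):
  row 1: a1 a2 a3 a4 b15 a6
  row 2: b21 b22 a3 b24 b25 a6
  row 3: a1 b32 a3 a4 a5 a6
Rows 1 and 2 agree on ProdID; apply ProdID→ShipDate and equate their ShipDate entries.
Rows 1 and 3 agree on ShipID, WhID; apply ShipID, WhID→Carrier and equate their Carrier entries.
Row 3 is now all distinguished symbols — the join is lossless.

Yes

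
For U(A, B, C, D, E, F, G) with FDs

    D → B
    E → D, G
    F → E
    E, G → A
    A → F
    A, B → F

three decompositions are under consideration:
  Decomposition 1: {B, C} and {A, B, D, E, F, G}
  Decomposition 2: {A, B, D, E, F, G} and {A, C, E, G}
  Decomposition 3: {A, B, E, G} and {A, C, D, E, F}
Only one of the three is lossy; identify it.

Decomposition 1: common = {B}, closure = {B} → lossy.
Decomposition 2: common = {A, E, G}, closure = {A, B, D, E, F, G} → lossless.
Decomposition 3: common = {A, E}, closure = {A, B, D, E, F, G} → lossless.

Decomposition 1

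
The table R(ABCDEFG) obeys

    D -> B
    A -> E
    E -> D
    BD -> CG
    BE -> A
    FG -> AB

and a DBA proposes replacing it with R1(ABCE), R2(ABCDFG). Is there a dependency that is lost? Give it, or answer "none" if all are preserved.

D → B lies within R2.
A → E lies within R1.
E → D: restricted closure across fragments reaches D.
BD → CG lies within R2.
BE → A lies within R1.
FG → AB lies within R2.
Every dependency is enforceable on the fragments, so the decomposition is dependency-preserving.

none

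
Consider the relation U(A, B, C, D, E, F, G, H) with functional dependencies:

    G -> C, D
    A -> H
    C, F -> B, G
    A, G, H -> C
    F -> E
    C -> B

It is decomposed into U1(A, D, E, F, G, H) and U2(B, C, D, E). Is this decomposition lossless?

No

Common attributes: U1 ∩ U2 = {D, E}.
No dependency enlarges {D, E}, so (D, E)⁺ = {D, E}.
The closure contains neither all of U1 = {A, D, E, F, G, H} nor all of U2 = {B, C, D, E}, so the common attributes are not a superkey of either fragment. The join is lossy.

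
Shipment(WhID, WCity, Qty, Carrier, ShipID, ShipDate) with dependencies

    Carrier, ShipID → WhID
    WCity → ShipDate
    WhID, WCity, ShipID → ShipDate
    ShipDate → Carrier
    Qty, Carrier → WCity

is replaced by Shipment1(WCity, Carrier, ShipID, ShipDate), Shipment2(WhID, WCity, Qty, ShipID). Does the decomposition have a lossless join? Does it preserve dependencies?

lossless but not dependency-preserving

Lossless test: (WCity, ShipID)⁺ = {WhID, WCity, Carrier, ShipID, ShipDate}, which contains all of one fragment — lossless.
Dependency preservation: the restricted closure of {Carrier, ShipID} across the fragments never reaches {WhID}, so Carrier, ShipID → WhID cannot be enforced without a join — not preserved.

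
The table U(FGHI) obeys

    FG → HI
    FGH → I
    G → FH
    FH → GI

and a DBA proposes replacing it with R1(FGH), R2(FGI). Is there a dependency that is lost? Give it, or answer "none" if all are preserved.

FG → HI: restricted closure across fragments reaches HI.
FGH → I: restricted closure across fragments reaches I.
G → FH lies within R1.
FH → GI: restricted closure across fragments reaches GI.
Every dependency is enforceable on the fragments, so the decomposition is dependency-preserving.

none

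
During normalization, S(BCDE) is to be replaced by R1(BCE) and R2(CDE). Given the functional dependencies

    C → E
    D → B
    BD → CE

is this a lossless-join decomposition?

Common attributes: R1 ∩ R2 = {CE}.
No dependency enlarges {CE}, so (CE)⁺ = {CE}.
The closure contains neither all of R1 = {BCE} nor all of R2 = {CDE}, so the common attributes are not a superkey of either fragment. The join is lossy.

No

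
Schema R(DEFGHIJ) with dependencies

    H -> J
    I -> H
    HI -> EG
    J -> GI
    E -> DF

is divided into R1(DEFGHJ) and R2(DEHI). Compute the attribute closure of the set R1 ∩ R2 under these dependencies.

R1 ∩ R2 = {DEH}.
H → J applies, adding J
J → GI applies, adding GI
E → DF applies, adding F
Closure: {DEFGHIJ}.

DEFGHIJ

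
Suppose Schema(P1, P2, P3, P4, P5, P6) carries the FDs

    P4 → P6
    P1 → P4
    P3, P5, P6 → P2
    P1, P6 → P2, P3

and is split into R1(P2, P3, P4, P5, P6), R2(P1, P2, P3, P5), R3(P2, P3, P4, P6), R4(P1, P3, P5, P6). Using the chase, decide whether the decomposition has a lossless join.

Chase test. Columns are P1, P2, P3, P4, P5, P6; row i has aⱼ where attribute j ∈ Ri, else bᵢⱼ.
Initial tableau (one row per fragment):
  row 1: b11 a2 a3 a4 a5 a6
  row 2: a1 a2 a3 b24 a5 b26
  row 3: b31 a2 a3 a4 b35 a6
  row 4: a1 b42 a3 b44 a5 a6
Rows 2 and 4 agree on P1; apply P1→P4 and equate their P4 entries.
Rows 1 and 4 agree on P3, P5, P6; apply P3, P5, P6→P2 and equate their P2 entries.
Rows 2 and 4 agree on P4; apply P4→P6 and equate their P6 entries.
No row becomes fully distinguished — the join is lossy.

No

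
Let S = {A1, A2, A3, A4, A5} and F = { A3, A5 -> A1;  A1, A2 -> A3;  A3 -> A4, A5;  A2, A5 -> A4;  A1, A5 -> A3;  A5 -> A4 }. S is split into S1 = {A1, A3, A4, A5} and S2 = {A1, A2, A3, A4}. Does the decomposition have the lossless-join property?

Yes

Common attributes: S1 ∩ S2 = {A1, A3, A4}.
Closure of {A1, A3, A4}: A3 → A4, A5 applies, adding A5. So (A1, A3, A4)⁺ = {A1, A3, A4, A5}.
This closure contains every attribute of S1, so S1 ∩ S2 → S1. The join is lossless.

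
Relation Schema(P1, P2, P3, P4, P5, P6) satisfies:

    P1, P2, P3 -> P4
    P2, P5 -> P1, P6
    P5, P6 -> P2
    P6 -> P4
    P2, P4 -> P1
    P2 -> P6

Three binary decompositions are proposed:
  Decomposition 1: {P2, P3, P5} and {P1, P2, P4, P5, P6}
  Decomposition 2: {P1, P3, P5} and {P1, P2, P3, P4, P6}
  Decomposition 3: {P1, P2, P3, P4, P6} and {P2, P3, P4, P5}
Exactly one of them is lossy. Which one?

Decomposition 1: common = {P2, P5}, closure = {P1, P2, P4, P5, P6} → lossless.
Decomposition 2: common = {P1, P3}, closure = {P1, P3} → lossy.
Decomposition 3: common = {P2, P3, P4}, closure = {P1, P2, P3, P4, P6} → lossless.

Decomposition 2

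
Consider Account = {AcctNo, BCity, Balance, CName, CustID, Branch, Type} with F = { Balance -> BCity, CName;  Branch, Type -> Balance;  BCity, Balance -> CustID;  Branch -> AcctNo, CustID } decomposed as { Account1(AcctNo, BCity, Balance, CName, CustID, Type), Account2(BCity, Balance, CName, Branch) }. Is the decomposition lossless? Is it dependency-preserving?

lossy and not dependency-preserving

Lossless test: (BCity, Balance, CName)⁺ = {BCity, Balance, CName, CustID}, which is a superkey of neither fragment — lossy.
Dependency preservation: the restricted closure of {Branch, Type} across the fragments never reaches {Balance}, so Branch, Type → Balance cannot be enforced without a join — not preserved.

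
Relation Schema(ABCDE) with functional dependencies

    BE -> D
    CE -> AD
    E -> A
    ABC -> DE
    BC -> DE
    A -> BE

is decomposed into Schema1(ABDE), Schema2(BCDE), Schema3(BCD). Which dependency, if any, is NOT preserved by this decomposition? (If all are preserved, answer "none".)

BE → D lies within Schema1.
CE → AD: restricted closure across fragments reaches AD.
E → A lies within Schema1.
ABC → DE: restricted closure across fragments reaches DE.
BC → DE lies within Schema2.
A → BE lies within Schema1.
Every dependency is enforceable on the fragments, so the decomposition is dependency-preserving.

none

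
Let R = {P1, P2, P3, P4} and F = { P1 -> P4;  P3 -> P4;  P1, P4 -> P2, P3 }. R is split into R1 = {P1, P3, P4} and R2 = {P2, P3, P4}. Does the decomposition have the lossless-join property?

Common attributes: R1 ∩ R2 = {P3, P4}.
No dependency enlarges {P3, P4}, so (P3, P4)⁺ = {P3, P4}.
The closure contains neither all of R1 = {P1, P3, P4} nor all of R2 = {P2, P3, P4}, so the common attributes are not a superkey of either fragment. The join is lossy.

No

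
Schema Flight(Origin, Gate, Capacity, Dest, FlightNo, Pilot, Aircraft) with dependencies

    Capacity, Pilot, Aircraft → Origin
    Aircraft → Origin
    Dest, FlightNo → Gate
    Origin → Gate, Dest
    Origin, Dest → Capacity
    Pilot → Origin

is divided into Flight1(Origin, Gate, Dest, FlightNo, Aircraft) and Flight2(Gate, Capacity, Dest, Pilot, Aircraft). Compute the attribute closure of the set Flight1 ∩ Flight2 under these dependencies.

Flight1 ∩ Flight2 = {Gate, Dest, Aircraft}.
Aircraft → Origin applies, adding Origin
Origin, Dest → Capacity applies, adding Capacity
Closure: {Origin, Gate, Capacity, Dest, Aircraft}.

Origin, Gate, Capacity, Dest, Aircraft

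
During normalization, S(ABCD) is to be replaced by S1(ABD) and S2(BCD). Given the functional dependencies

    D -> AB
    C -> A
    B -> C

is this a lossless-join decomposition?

Yes

Common attributes: S1 ∩ S2 = {BD}.
Closure of {BD}: D → AB applies, adding A; B → C applies, adding C. So (BD)⁺ = {ABCD}.
This closure contains every attribute of S1, so S1 ∩ S2 → S1. The join is lossless.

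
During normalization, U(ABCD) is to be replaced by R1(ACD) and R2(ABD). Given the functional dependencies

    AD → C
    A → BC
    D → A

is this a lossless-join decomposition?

Yes

Common attributes: R1 ∩ R2 = {AD}.
Closure of {AD}: AD → C applies, adding C; A → BC applies, adding B. So (AD)⁺ = {ABCD}.
This closure contains every attribute of R1, so R1 ∩ R2 → R1. The join is lossless.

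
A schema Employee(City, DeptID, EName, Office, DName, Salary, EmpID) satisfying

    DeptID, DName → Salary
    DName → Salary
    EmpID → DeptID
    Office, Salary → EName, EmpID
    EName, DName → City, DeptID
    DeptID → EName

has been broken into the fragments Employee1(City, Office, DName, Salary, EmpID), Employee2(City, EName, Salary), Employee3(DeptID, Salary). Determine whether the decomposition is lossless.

No

Chase test. Columns are City, DeptID, EName, Office, DName, Salary, EmpID; row i has aⱼ where attribute j ∈ Employeei, else bᵢⱼ.
Initial tableau (one row per fragment):
  row 1: a1 b12 b13 a4 a5 a6 a7
  row 2: a1 b22 a3 b24 b25 a6 b27
  row 3: b31 a2 b33 b34 b35 a6 b37
No row becomes fully distinguished — the join is lossy.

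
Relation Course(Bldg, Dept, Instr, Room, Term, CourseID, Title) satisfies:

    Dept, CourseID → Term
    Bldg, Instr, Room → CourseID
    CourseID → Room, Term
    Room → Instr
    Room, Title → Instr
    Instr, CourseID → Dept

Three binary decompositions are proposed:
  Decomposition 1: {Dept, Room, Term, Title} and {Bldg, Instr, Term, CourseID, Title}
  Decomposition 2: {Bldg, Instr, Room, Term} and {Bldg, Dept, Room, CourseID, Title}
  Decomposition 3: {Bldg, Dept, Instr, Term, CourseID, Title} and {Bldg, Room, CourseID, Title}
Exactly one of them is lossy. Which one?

Decomposition 1

Decomposition 1: common = {Term, Title}, closure = {Term, Title} → lossy.
Decomposition 2: common = {Bldg, Room}, closure = {Bldg, Dept, Instr, Room, Term, CourseID} → lossless.
Decomposition 3: common = {Bldg, CourseID, Title}, closure = {Bldg, Dept, Instr, Room, Term, CourseID, Title} → lossless.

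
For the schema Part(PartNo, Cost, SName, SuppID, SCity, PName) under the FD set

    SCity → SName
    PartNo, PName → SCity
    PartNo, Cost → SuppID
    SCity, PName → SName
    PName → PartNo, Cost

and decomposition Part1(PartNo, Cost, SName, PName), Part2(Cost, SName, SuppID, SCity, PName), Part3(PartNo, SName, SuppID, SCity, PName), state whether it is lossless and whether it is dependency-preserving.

Lossless test (chase): Rows 1 and 3 agree on PartNo, PName; apply PartNo, PName→SCity and equate their SCity entries. Rows 1 and 2 agree on PName; apply PName→PartNo, Cost and equate their PartNo, Cost entries. Rows 1 and 3 agree on PName; apply PName→PartNo, Cost and equate their PartNo, Cost entries. Rows 1 and 2 agree on PartNo, Cost; apply PartNo, Cost→SuppID and equate their SuppID entries. Row 1 is now all distinguished symbols — the join is lossless.
Dependency preservation: the restricted closure of {PartNo, Cost} across the fragments never reaches {SuppID}, so PartNo, Cost → SuppID cannot be enforced without a join — not preserved.

lossless but not dependency-preserving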